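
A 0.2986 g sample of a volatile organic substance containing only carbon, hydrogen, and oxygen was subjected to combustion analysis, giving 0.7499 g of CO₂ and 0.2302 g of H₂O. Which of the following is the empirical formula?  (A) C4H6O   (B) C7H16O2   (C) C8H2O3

(A) C4H6O

mol C = 0.7499 g CO₂ ÷ 44.009 g/mol = 0.017040 mol
mol H = 2 × 0.2302 g H₂O ÷ 18.015 g/mol = 0.025556 mol
mass O = 0.2986 − (0.20466 + 0.025761) = 0.068175 g → mol O = 0.068175 ÷ 15.999 = 0.0042612 mol
Divide by the smallest (0.0042612 mol): C 3.999, H 5.997, O 1.000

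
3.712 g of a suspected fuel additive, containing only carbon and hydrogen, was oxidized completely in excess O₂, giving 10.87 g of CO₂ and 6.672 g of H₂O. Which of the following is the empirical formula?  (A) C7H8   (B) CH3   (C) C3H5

(B) CH3

mol C = 10.87 g CO₂ ÷ 44.009 g/mol = 0.24699 mol
mol H = 2 × 6.672 g H₂O ÷ 18.015 g/mol = 0.74072 mol
Divide by the smallest (0.24699 mol): C 1.000, H 2.999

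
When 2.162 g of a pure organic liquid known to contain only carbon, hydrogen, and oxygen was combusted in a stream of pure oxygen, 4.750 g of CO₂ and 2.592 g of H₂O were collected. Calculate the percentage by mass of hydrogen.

mol C = 4.750 g CO₂ ÷ 44.009 g/mol = 0.10793 mol
mol H = 2 × 2.592 g H₂O ÷ 18.015 g/mol = 0.28776 mol
mass O = 2.162 − (1.2964 + 0.29006) = 0.57556 g → mol O = 0.57556 ÷ 15.999 = 0.035975 mol
mass % H = 0.29006 g ÷ 2.162 g × 100%

13.42%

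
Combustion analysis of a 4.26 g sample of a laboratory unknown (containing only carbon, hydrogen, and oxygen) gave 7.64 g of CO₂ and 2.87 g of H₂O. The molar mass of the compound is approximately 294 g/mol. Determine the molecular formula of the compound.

C12H22O8

mol C = 7.64 g CO₂ ÷ 44.009 g/mol = 0.1736 mol
mol H = 2 × 2.87 g H₂O ÷ 18.015 g/mol = 0.3186 mol
mass O = 4.26 − (2.085 + 0.3212) = 1.854 g → mol O = 1.854 ÷ 15.999 = 0.1159 mol
Divide by the smallest (0.1159 mol): C 1.498, H 2.750, O 1.000
Multiplying each by 4 gives whole numbers: C 5.99, H 11.00, O 4.00
Empirical formula: C6H11O4
Empirical-formula mass = 147.15 g/mol; 294 ÷ 147.15 ≈ 2, so the molecular formula is C12H22O8.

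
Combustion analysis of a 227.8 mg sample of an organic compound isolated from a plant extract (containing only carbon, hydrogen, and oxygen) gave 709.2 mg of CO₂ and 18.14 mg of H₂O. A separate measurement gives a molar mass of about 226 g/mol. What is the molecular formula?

C16H2O2

mol C = 0.7092 g CO₂ ÷ 44.009 g/mol = 0.016115 mol
mol H = 2 × 0.01814 g H₂O ÷ 18.015 g/mol = 0.0020139 mol
mass O = 0.2278 − (0.19356 + 0.0020300) = 0.032214 g → mol O = 0.032214 ÷ 15.999 = 0.0020135 mol
Divide by the smallest (0.0020135 mol): C 8.003, H 1.000, O 1.000
Empirical formula: C8HO
Empirical-formula mass = 113.09 g/mol; 226 ÷ 113.09 ≈ 2, so the molecular formula is C16H2O2.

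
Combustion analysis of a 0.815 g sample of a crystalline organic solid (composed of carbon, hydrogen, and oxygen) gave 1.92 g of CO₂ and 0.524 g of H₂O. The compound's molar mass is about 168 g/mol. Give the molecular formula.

C9H12O3

mol C = 1.92 g CO₂ ÷ 44.009 g/mol = 0.04363 mol
mol H = 2 × 0.524 g H₂O ÷ 18.015 g/mol = 0.05817 mol
mass O = 0.815 − (0.5240 + 0.05864) = 0.2324 g → mol O = 0.2324 ÷ 15.999 = 0.01452 mol
Divide by the smallest (0.01452 mol): C 3.004, H 4.006, O 1.000
Empirical formula: C3H4O
Empirical-formula mass = 56.06 g/mol; 168 ÷ 56.06 ≈ 3, so the molecular formula is C9H12O3.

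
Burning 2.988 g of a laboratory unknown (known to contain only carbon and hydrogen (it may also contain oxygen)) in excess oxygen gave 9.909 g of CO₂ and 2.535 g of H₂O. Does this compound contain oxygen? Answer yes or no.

mol C = 9.909 g CO₂ ÷ 44.009 g/mol = 0.22516 mol
mol H = 2 × 2.535 g H₂O ÷ 18.015 g/mol = 0.28143 mol
C and H together account for 2.9881 g — essentially the entire 2.988 g sample — so the compound contains no oxygen.

no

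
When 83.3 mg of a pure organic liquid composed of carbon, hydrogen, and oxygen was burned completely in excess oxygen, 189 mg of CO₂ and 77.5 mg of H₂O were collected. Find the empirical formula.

mol C = 0.189 g CO₂ ÷ 44.009 g/mol = 0.004295 mol
mol H = 2 × 0.0775 g H₂O ÷ 18.015 g/mol = 0.008604 mol
mass O = 0.0833 − (0.05158 + 0.008673) = 0.02305 g → mol O = 0.02305 ÷ 15.999 = 0.001440 mol
Divide by the smallest (0.001440 mol): C 2.982, H 5.973, O 1.000

C3H6O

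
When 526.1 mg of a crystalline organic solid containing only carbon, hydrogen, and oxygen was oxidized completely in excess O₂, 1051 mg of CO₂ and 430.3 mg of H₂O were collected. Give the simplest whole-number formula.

C2H4O

mol C = 1.051 g CO₂ ÷ 44.009 g/mol = 0.023881 mol
mol H = 2 × 0.4303 g H₂O ÷ 18.015 g/mol = 0.047771 mol
mass O = 0.5261 − (0.28684 + 0.048153) = 0.19111 g → mol O = 0.19111 ÷ 15.999 = 0.011945 mol
Divide by the smallest (0.011945 mol): C 1.999, H 3.999, O 1.000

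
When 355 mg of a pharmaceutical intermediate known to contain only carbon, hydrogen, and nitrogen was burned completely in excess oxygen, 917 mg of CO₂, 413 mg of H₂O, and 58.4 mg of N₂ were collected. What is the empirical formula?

C5H11N

mol C = 0.917 g CO₂ ÷ 44.009 g/mol = 0.02084 mol
mol H = 2 × 0.413 g H₂O ÷ 18.015 g/mol = 0.04585 mol
mol N = 2 × 0.0584 g N₂ ÷ 28.014 g/mol = 0.004169 mol
Divide by the smallest (0.004169 mol): C 4.998, H 10.997, N 1.000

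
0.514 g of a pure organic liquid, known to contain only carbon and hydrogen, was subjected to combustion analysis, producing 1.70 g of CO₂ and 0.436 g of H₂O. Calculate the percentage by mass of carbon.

mol C = 1.70 g CO₂ ÷ 44.009 g/mol = 0.03863 mol
mol H = 2 × 0.436 g H₂O ÷ 18.015 g/mol = 0.04840 mol
mass % C = 0.4640 g ÷ 0.514 g × 100%

90.3%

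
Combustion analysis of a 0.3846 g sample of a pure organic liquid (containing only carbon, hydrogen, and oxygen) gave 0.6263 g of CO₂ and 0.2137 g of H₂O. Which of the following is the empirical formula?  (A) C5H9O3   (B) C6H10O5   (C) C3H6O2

(B) C6H10O5

mol C = 0.6263 g CO₂ ÷ 44.009 g/mol = 0.014231 mol
mol H = 2 × 0.2137 g H₂O ÷ 18.015 g/mol = 0.023725 mol
mass O = 0.3846 − (0.17093 + 0.023914) = 0.18975 g → mol O = 0.18975 ÷ 15.999 = 0.011860 mol
Divide by the smallest (0.011860 mol): C 1.200, H 2.000, O 1.000
Multiplying each by 5 gives whole numbers: C 6.00, H 10.00, O 5.00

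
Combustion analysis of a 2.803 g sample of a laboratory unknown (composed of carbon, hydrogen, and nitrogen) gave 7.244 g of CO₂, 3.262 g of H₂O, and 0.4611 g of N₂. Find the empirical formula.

mol C = 7.244 g CO₂ ÷ 44.009 g/mol = 0.16460 mol
mol H = 2 × 3.262 g H₂O ÷ 18.015 g/mol = 0.36214 mol
mol N = 2 × 0.4611 g N₂ ÷ 28.014 g/mol = 0.032919 mol
Divide by the smallest (0.032919 mol): C 5.000, H 11.001, N 1.000

C5H11N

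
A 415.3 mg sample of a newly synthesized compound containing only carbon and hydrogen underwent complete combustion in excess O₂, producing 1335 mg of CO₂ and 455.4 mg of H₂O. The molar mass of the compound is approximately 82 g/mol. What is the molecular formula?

C6H10

mol C = 1.335 g CO₂ ÷ 44.009 g/mol = 0.030335 mol
mol H = 2 × 0.4554 g H₂O ÷ 18.015 g/mol = 0.050558 mol
Divide by the smallest (0.030335 mol): C 1.000, H 1.667
Multiplying each by 3 gives whole numbers: C 3.00, H 5.00
Empirical formula: C3H5
Empirical-formula mass = 41.07 g/mol; 82 ÷ 41.07 ≈ 2, so the molecular formula is C6H10.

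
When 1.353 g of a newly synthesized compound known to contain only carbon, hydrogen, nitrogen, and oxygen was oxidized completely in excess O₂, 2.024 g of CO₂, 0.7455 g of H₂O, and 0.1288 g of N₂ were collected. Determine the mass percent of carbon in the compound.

mol C = 2.024 g CO₂ ÷ 44.009 g/mol = 0.045991 mol
mol H = 2 × 0.7455 g H₂O ÷ 18.015 g/mol = 0.082764 mol
mol N = 2 × 0.1288 g N₂ ÷ 28.014 g/mol = 0.0091954 mol
mass O = 1.353 − (0.55239 + 0.083426 + 0.12880) = 0.58838 g → mol O = 0.58838 ÷ 15.999 = 0.036776 mol
mass % C = 0.55239 g ÷ 1.353 g × 100%

40.83%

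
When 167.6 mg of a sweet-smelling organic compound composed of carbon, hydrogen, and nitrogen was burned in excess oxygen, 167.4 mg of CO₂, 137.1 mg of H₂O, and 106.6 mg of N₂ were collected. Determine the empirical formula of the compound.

mol C = 0.1674 g CO₂ ÷ 44.009 g/mol = 0.0038038 mol
mol H = 2 × 0.1371 g H₂O ÷ 18.015 g/mol = 0.015221 mol
mol N = 2 × 0.1066 g N₂ ÷ 28.014 g/mol = 0.0076105 mol
Divide by the smallest (0.0038038 mol): C 1.000, H 4.001, N 2.001

CH4N2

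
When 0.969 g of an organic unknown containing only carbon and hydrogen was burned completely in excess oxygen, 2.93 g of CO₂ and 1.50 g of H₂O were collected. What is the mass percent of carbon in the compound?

mol C = 2.93 g CO₂ ÷ 44.009 g/mol = 0.06658 mol
mol H = 2 × 1.50 g H₂O ÷ 18.015 g/mol = 0.1665 mol
mass % C = 0.7997 g ÷ 0.969 g × 100%

82.5%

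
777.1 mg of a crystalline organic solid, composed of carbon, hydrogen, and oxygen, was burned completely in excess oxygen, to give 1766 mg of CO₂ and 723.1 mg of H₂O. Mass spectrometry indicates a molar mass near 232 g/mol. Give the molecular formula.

mol C = 1.766 g CO₂ ÷ 44.009 g/mol = 0.040128 mol
mol H = 2 × 0.7231 g H₂O ÷ 18.015 g/mol = 0.080278 mol
mass O = 0.7771 − (0.48198 + 0.080920) = 0.21420 g → mol O = 0.21420 ÷ 15.999 = 0.013388 mol
Divide by the smallest (0.013388 mol): C 2.997, H 5.996, O 1.000
Empirical formula: C3H6O
Empirical-formula mass = 58.08 g/mol; 232 ÷ 58.08 ≈ 4, so the molecular formula is C12H24O4.

C12H24O4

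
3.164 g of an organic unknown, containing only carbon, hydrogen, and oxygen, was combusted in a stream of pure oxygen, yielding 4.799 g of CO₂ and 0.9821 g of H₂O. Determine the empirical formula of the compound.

mol C = 4.799 g CO₂ ÷ 44.009 g/mol = 0.10905 mol
mol H = 2 × 0.9821 g H₂O ÷ 18.015 g/mol = 0.10903 mol
mass O = 3.164 − (1.3098 + 0.10990) = 1.7443 g → mol O = 1.7443 ÷ 15.999 = 0.10903 mol
Divide by the smallest (0.10903 mol): C 1.000, H 1.000, O 1.000

CHO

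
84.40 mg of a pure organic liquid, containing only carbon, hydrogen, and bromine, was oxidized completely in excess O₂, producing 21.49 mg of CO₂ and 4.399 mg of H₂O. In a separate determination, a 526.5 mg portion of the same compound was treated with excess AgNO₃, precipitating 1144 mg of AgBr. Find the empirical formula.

mol C = 0.02149 g CO₂ ÷ 44.009 g/mol = 0.00048831 mol
mol H = 2 × 0.004399 g H₂O ÷ 18.015 g/mol = 0.00048837 mol
From the AgBr data: mol Br per gram of compound = (1.144 ÷ 187.772) ÷ 0.5265 = 0.011572 mol/g, so in the 0.08440 g combustion sample mol Br = 0.00097665 mol
Divide by the smallest (0.00048831 mol): C 1.000, H 1.000, Br 2.000

CHBr2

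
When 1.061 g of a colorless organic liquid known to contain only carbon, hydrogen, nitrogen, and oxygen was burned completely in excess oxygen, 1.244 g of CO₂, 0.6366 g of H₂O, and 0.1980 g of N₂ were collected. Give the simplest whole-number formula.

mol C = 1.244 g CO₂ ÷ 44.009 g/mol = 0.028267 mol
mol H = 2 × 0.6366 g H₂O ÷ 18.015 g/mol = 0.070674 mol
mol N = 2 × 0.1980 g N₂ ÷ 28.014 g/mol = 0.014136 mol
mass O = 1.061 − (0.33951 + 0.071240 + 0.19800) = 0.45225 g → mol O = 0.45225 ÷ 15.999 = 0.028267 mol
Divide by the smallest (0.014136 mol): C 2.000, H 5.000, N 1.000, O 2.000

C2H5NO2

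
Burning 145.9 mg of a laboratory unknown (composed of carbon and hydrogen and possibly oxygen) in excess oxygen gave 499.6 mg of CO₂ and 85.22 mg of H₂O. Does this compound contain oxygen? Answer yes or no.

no

mol C = 0.4996 g CO₂ ÷ 44.009 g/mol = 0.011352 mol
mol H = 2 × 0.08522 g H₂O ÷ 18.015 g/mol = 0.0094610 mol
C and H together account for 0.14589 g — essentially the entire 0.1459 g sample — so the compound contains no oxygen.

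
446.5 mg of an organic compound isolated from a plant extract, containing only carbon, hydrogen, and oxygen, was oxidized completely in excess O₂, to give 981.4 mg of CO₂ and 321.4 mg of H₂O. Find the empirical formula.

C5H8O2

mol C = 0.9814 g CO₂ ÷ 44.009 g/mol = 0.022300 mol
mol H = 2 × 0.3214 g H₂O ÷ 18.015 g/mol = 0.035681 mol
mass O = 0.4465 − (0.26785 + 0.035967) = 0.14269 g → mol O = 0.14269 ÷ 15.999 = 0.0089186 mol
Divide by the smallest (0.0089186 mol): C 2.500, H 4.001, O 1.000
Multiplying each by 2 gives whole numbers: C 5.00, H 8.00, O 2.00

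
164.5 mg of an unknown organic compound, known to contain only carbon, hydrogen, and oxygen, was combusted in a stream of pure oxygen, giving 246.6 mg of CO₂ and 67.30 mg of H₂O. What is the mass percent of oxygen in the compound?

54.51%

mol C = 0.2466 g CO₂ ÷ 44.009 g/mol = 0.0056034 mol
mol H = 2 × 0.06730 g H₂O ÷ 18.015 g/mol = 0.0074716 mol
mass O = 0.1645 − (0.067302 + 0.0075313) = 0.089666 g → mol O = 0.089666 ÷ 15.999 = 0.0056045 mol
mass % O = 0.089666 g ÷ 0.1645 g × 100%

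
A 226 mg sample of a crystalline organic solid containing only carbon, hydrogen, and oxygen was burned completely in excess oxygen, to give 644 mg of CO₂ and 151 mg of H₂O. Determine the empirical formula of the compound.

C7H8O

mol C = 0.644 g CO₂ ÷ 44.009 g/mol = 0.01463 mol
mol H = 2 × 0.151 g H₂O ÷ 18.015 g/mol = 0.01676 mol
mass O = 0.226 − (0.1758 + 0.01690) = 0.03334 g → mol O = 0.03334 ÷ 15.999 = 0.002084 mol
Divide by the smallest (0.002084 mol): C 7.022, H 8.044, O 1.000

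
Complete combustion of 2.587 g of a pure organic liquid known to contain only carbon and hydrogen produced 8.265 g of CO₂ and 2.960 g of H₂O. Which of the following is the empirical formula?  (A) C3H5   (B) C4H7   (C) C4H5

mol C = 8.265 g CO₂ ÷ 44.009 g/mol = 0.18780 mol
mol H = 2 × 2.960 g H₂O ÷ 18.015 g/mol = 0.32862 mol
Divide by the smallest (0.18780 mol): C 1.000, H 1.750
Multiplying each by 4 gives whole numbers: C 4.00, H 7.00

(B) C4H7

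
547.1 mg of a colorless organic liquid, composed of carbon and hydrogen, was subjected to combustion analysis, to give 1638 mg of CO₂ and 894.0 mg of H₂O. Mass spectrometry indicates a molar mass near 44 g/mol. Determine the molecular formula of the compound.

mol C = 1.638 g CO₂ ÷ 44.009 g/mol = 0.037220 mol
mol H = 2 × 0.8940 g H₂O ÷ 18.015 g/mol = 0.099251 mol
Divide by the smallest (0.037220 mol): C 1.000, H 2.667
Multiplying each by 3 gives whole numbers: C 3.00, H 8.00
Empirical formula: C3H8
Empirical-formula mass = 44.10 g/mol; 44 ÷ 44.10 ≈ 1, so the molecular formula is C3H8.

C3H8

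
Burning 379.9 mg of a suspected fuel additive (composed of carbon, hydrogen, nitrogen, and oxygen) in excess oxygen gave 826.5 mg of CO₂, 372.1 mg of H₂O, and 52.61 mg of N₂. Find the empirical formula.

C5H11NO

mol C = 0.8265 g CO₂ ÷ 44.009 g/mol = 0.018780 mol
mol H = 2 × 0.3721 g H₂O ÷ 18.015 g/mol = 0.041310 mol
mol N = 2 × 0.05261 g N₂ ÷ 28.014 g/mol = 0.0037560 mol
mass O = 0.3799 − (0.22557 + 0.041640 + 0.052610) = 0.060080 g → mol O = 0.060080 ÷ 15.999 = 0.0037552 mol
Divide by the smallest (0.0037552 mol): C 5.001, H 11.001, N 1.000, O 1.000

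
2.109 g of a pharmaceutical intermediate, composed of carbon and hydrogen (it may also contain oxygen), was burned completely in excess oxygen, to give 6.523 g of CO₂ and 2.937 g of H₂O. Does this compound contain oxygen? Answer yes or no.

mol C = 6.523 g CO₂ ÷ 44.009 g/mol = 0.14822 mol
mol H = 2 × 2.937 g H₂O ÷ 18.015 g/mol = 0.32606 mol
C and H together account for 2.1089 g — essentially the entire 2.109 g sample — so the compound contains no oxygen.

no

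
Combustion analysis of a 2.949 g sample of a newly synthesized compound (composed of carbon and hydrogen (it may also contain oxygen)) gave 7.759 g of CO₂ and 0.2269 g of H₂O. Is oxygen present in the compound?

yes

mol C = 7.759 g CO₂ ÷ 44.009 g/mol = 0.17630 mol
mol H = 2 × 0.2269 g H₂O ÷ 18.015 g/mol = 0.025190 mol
C and H account for only 2.1430 g of the 2.949 g sample; the remaining 0.80601 g must be oxygen.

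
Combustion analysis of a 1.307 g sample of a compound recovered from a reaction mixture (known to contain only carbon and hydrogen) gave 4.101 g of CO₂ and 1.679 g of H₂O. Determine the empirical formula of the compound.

mol C = 4.101 g CO₂ ÷ 44.009 g/mol = 0.093185 mol
mol H = 2 × 1.679 g H₂O ÷ 18.015 g/mol = 0.18640 mol
Divide by the smallest (0.093185 mol): C 1.000, H 2.000

CH2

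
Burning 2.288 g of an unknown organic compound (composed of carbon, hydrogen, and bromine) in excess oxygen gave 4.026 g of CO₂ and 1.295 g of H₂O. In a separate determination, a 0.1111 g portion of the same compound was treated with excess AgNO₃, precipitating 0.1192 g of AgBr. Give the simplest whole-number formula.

mol C = 4.026 g CO₂ ÷ 44.009 g/mol = 0.091481 mol
mol H = 2 × 1.295 g H₂O ÷ 18.015 g/mol = 0.14377 mol
From the AgBr data: mol Br per gram of compound = (0.1192 ÷ 187.772) ÷ 0.1111 = 0.0057139 mol/g, so in the 2.288 g combustion sample mol Br = 0.013073 mol
Divide by the smallest (0.013073 mol): C 6.998, H 10.997, Br 1.000

C7H11Br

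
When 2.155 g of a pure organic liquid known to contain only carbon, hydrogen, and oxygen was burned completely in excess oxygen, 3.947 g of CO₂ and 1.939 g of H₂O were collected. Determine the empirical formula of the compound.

mol C = 3.947 g CO₂ ÷ 44.009 g/mol = 0.089686 mol
mol H = 2 × 1.939 g H₂O ÷ 18.015 g/mol = 0.21527 mol
mass O = 2.155 − (1.0772 + 0.21699) = 0.86079 g → mol O = 0.86079 ÷ 15.999 = 0.053803 mol
Divide by the smallest (0.053803 mol): C 1.667, H 4.001, O 1.000
Multiplying each by 3 gives whole numbers: C 5.00, H 12.00, O 3.00

C5H12O3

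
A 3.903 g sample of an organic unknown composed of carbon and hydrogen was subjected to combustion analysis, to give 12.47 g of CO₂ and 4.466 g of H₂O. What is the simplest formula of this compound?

C4H7

mol C = 12.47 g CO₂ ÷ 44.009 g/mol = 0.28335 mol
mol H = 2 × 4.466 g H₂O ÷ 18.015 g/mol = 0.49581 mol
Divide by the smallest (0.28335 mol): C 1.000, H 1.750
Multiplying each by 4 gives whole numbers: C 4.00, H 7.00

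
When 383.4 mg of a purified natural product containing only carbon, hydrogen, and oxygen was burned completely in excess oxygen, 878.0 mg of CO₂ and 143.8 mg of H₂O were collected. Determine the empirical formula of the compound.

mol C = 0.8780 g CO₂ ÷ 44.009 g/mol = 0.019950 mol
mol H = 2 × 0.1438 g H₂O ÷ 18.015 g/mol = 0.015964 mol
mass O = 0.3834 − (0.23963 + 0.016092) = 0.12768 g → mol O = 0.12768 ÷ 15.999 = 0.0079807 mol
Divide by the smallest (0.0079807 mol): C 2.500, H 2.000, O 1.000
Multiplying each by 2 gives whole numbers: C 5.00, H 4.00, O 2.00

C5H4O2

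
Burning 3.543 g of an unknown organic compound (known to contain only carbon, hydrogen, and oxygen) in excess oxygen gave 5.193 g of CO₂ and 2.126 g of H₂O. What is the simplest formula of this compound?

mol C = 5.193 g CO₂ ÷ 44.009 g/mol = 0.11800 mol
mol H = 2 × 2.126 g H₂O ÷ 18.015 g/mol = 0.23603 mol
mass O = 3.543 − (1.4173 + 0.23791) = 1.8878 g → mol O = 1.8878 ÷ 15.999 = 0.11800 mol
Divide by the smallest (0.11800 mol): C 1.000, H 2.000, O 1.000

CH2O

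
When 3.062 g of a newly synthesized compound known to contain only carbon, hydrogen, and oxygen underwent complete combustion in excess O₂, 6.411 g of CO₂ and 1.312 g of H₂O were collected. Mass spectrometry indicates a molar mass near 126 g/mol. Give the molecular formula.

mol C = 6.411 g CO₂ ÷ 44.009 g/mol = 0.14567 mol
mol H = 2 × 1.312 g H₂O ÷ 18.015 g/mol = 0.14566 mol
mass O = 3.062 − (1.7497 + 0.14682) = 1.1655 g → mol O = 1.1655 ÷ 15.999 = 0.072847 mol
Divide by the smallest (0.072847 mol): C 2.000, H 1.999, O 1.000
Empirical formula: C2H2O
Empirical-formula mass = 42.04 g/mol; 126 ÷ 42.04 ≈ 3, so the molecular formula is C6H6O3.

C6H6O3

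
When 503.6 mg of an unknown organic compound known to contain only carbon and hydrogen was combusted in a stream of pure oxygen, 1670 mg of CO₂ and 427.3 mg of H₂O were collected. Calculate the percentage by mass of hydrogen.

mol C = 1.670 g CO₂ ÷ 44.009 g/mol = 0.037947 mol
mol H = 2 × 0.4273 g H₂O ÷ 18.015 g/mol = 0.047438 mol
mass % H = 0.047818 g ÷ 0.5036 g × 100%

9.50%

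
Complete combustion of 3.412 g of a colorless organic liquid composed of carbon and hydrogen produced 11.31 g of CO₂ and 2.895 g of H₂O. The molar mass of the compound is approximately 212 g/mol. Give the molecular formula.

mol C = 11.31 g CO₂ ÷ 44.009 g/mol = 0.25699 mol
mol H = 2 × 2.895 g H₂O ÷ 18.015 g/mol = 0.32140 mol
Divide by the smallest (0.25699 mol): C 1.000, H 1.251
Multiplying each by 4 gives whole numbers: C 4.00, H 5.00
Empirical formula: C4H5
Empirical-formula mass = 53.08 g/mol; 212 ÷ 53.08 ≈ 4, so the molecular formula is C16H20.

C16H20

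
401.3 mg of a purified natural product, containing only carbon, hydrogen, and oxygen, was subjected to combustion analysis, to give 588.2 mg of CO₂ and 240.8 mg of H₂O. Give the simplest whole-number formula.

mol C = 0.5882 g CO₂ ÷ 44.009 g/mol = 0.013365 mol
mol H = 2 × 0.2408 g H₂O ÷ 18.015 g/mol = 0.026733 mol
mass O = 0.4013 − (0.16053 + 0.026947) = 0.21382 g → mol O = 0.21382 ÷ 15.999 = 0.013365 mol
Divide by the smallest (0.013365 mol): C 1.000, H 2.000, O 1.000

CH2O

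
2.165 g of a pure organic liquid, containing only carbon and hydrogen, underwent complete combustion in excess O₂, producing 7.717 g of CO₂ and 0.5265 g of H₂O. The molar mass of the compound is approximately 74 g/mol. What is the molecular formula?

mol C = 7.717 g CO₂ ÷ 44.009 g/mol = 0.17535 mol
mol H = 2 × 0.5265 g H₂O ÷ 18.015 g/mol = 0.058451 mol
Divide by the smallest (0.058451 mol): C 3.000, H 1.000
Empirical formula: C3H
Empirical-formula mass = 37.04 g/mol; 74 ÷ 37.04 ≈ 2, so the molecular formula is C6H2.

C6H2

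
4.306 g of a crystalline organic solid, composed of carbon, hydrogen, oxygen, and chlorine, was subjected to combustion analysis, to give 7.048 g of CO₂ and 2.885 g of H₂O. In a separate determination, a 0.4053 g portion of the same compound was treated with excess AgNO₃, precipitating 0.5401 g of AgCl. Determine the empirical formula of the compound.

mol C = 7.048 g CO₂ ÷ 44.009 g/mol = 0.16015 mol
mol H = 2 × 2.885 g H₂O ÷ 18.015 g/mol = 0.32029 mol
From the AgCl data: mol Cl per gram of compound = (0.5401 ÷ 143.318) ÷ 0.4053 = 0.0092982 mol/g, so in the 4.306 g combustion sample mol Cl = 0.040038 mol
mass O = 4.306 − (1.9236 + 0.32285 + 1.4193) = 0.64026 g → mol O = 0.64026 ÷ 15.999 = 0.040019 mol
Divide by the smallest (0.040019 mol): C 4.002, H 8.004, Cl 1.000, O 1.000

C4H8ClO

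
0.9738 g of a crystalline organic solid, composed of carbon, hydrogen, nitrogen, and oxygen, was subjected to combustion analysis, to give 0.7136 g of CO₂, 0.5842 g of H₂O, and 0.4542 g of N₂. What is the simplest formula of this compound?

mol C = 0.7136 g CO₂ ÷ 44.009 g/mol = 0.016215 mol
mol H = 2 × 0.5842 g H₂O ÷ 18.015 g/mol = 0.064857 mol
mol N = 2 × 0.4542 g N₂ ÷ 28.014 g/mol = 0.032427 mol
mass O = 0.9738 − (0.19476 + 0.065376 + 0.45420) = 0.25947 g → mol O = 0.25947 ÷ 15.999 = 0.016218 mol
Divide by the smallest (0.016215 mol): C 1.000, H 4.000, N 2.000, O 1.000

CH4N2O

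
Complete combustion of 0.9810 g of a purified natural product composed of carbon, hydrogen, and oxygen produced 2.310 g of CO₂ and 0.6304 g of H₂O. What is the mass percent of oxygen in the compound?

28.54%

mol C = 2.310 g CO₂ ÷ 44.009 g/mol = 0.052489 mol
mol H = 2 × 0.6304 g H₂O ÷ 18.015 g/mol = 0.069986 mol
mass O = 0.9810 − (0.63045 + 0.070546) = 0.28001 g → mol O = 0.28001 ÷ 15.999 = 0.017501 mol
mass % O = 0.28001 g ÷ 0.9810 g × 100%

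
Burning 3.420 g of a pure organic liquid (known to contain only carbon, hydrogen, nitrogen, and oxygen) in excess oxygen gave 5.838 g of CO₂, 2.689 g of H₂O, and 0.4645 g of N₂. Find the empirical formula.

mol C = 5.838 g CO₂ ÷ 44.009 g/mol = 0.13265 mol
mol H = 2 × 2.689 g H₂O ÷ 18.015 g/mol = 0.29853 mol
mol N = 2 × 0.4645 g N₂ ÷ 28.014 g/mol = 0.033162 mol
mass O = 3.420 − (1.5933 + 0.30092 + 0.46450) = 1.0613 g → mol O = 1.0613 ÷ 15.999 = 0.066333 mol
Divide by the smallest (0.033162 mol): C 4.000, H 9.002, N 1.000, O 2.000

C4H9NO2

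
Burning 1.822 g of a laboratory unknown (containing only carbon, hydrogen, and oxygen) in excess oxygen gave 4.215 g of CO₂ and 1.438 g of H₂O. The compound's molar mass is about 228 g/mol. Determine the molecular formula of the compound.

C12H20O4

mol C = 4.215 g CO₂ ÷ 44.009 g/mol = 0.095776 mol
mol H = 2 × 1.438 g H₂O ÷ 18.015 g/mol = 0.15964 mol
mass O = 1.822 − (1.1504 + 0.16092) = 0.51071 g → mol O = 0.51071 ÷ 15.999 = 0.031922 mol
Divide by the smallest (0.031922 mol): C 3.000, H 5.001, O 1.000
Empirical formula: C3H5O
Empirical-formula mass = 57.07 g/mol; 228 ÷ 57.07 ≈ 4, so the molecular formula is C12H20O4.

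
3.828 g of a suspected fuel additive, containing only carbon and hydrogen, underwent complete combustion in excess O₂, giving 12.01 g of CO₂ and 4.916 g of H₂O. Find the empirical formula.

mol C = 12.01 g CO₂ ÷ 44.009 g/mol = 0.27290 mol
mol H = 2 × 4.916 g H₂O ÷ 18.015 g/mol = 0.54577 mol
Divide by the smallest (0.27290 mol): C 1.000, H 2.000

CH2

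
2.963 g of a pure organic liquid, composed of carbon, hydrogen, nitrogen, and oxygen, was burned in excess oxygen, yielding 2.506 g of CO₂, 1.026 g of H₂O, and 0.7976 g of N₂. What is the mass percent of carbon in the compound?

mol C = 2.506 g CO₂ ÷ 44.009 g/mol = 0.056943 mol
mol H = 2 × 1.026 g H₂O ÷ 18.015 g/mol = 0.11391 mol
mol N = 2 × 0.7976 g N₂ ÷ 28.014 g/mol = 0.056943 mol
mass O = 2.963 − (0.68394 + 0.11482 + 0.79760) = 1.3666 g → mol O = 1.3666 ÷ 15.999 = 0.085420 mol
mass % C = 0.68394 g ÷ 2.963 g × 100%

23.08%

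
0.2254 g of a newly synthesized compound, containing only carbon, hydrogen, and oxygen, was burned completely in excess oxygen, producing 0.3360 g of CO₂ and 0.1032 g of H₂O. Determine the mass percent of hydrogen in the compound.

5.12%

mol C = 0.3360 g CO₂ ÷ 44.009 g/mol = 0.0076348 mol
mol H = 2 × 0.1032 g H₂O ÷ 18.015 g/mol = 0.011457 mol
mass O = 0.2254 − (0.091702 + 0.011549) = 0.12215 g → mol O = 0.12215 ÷ 15.999 = 0.0076348 mol
mass % H = 0.011549 g ÷ 0.2254 g × 100%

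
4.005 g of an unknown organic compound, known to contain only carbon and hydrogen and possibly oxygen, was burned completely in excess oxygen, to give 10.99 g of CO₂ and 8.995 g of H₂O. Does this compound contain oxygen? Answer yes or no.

no

mol C = 10.99 g CO₂ ÷ 44.009 g/mol = 0.24972 mol
mol H = 2 × 8.995 g H₂O ÷ 18.015 g/mol = 0.99861 mol
C and H together account for 4.0060 g — essentially the entire 4.005 g sample — so the compound contains no oxygen.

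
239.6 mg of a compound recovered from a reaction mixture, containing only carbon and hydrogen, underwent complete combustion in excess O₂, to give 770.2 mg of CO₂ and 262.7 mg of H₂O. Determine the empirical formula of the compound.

mol C = 0.7702 g CO₂ ÷ 44.009 g/mol = 0.017501 mol
mol H = 2 × 0.2627 g H₂O ÷ 18.015 g/mol = 0.029165 mol
Divide by the smallest (0.017501 mol): C 1.000, H 1.666
Multiplying each by 3 gives whole numbers: C 3.00, H 5.00

C3H5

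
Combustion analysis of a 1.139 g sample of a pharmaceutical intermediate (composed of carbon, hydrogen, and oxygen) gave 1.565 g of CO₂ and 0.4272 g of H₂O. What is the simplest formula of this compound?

mol C = 1.565 g CO₂ ÷ 44.009 g/mol = 0.035561 mol
mol H = 2 × 0.4272 g H₂O ÷ 18.015 g/mol = 0.047427 mol
mass O = 1.139 − (0.42712 + 0.047807) = 0.66407 g → mol O = 0.66407 ÷ 15.999 = 0.041507 mol
Divide by the smallest (0.035561 mol): C 1.000, H 1.334, O 1.167
Multiplying each by 6 gives whole numbers: C 6.00, H 8.00, O 7.00

C6H8O7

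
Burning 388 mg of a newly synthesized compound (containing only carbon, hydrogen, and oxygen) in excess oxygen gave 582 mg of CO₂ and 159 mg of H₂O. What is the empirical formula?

C3H4O3

mol C = 0.582 g CO₂ ÷ 44.009 g/mol = 0.01322 mol
mol H = 2 × 0.159 g H₂O ÷ 18.015 g/mol = 0.01765 mol
mass O = 0.388 − (0.1588 + 0.01779) = 0.2114 g → mol O = 0.2114 ÷ 15.999 = 0.01321 mol
Divide by the smallest (0.01321 mol): C 1.001, H 1.336, O 1.000
Multiplying each by 3 gives whole numbers: C 3.00, H 4.01, O 3.00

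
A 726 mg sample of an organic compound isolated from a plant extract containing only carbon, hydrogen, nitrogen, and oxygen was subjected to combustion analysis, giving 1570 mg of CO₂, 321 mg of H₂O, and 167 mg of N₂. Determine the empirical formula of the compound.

mol C = 1.57 g CO₂ ÷ 44.009 g/mol = 0.03567 mol
mol H = 2 × 0.321 g H₂O ÷ 18.015 g/mol = 0.03564 mol
mol N = 2 × 0.167 g N₂ ÷ 28.014 g/mol = 0.01192 mol
mass O = 0.726 − (0.4285 + 0.03592 + 0.1670) = 0.09459 g → mol O = 0.09459 ÷ 15.999 = 0.005912 mol
Divide by the smallest (0.005912 mol): C 6.034, H 6.028, N 2.017, O 1.000

C6H6N2O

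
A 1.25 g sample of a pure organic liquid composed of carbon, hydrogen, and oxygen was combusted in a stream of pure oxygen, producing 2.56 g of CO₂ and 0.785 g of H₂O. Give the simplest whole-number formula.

C2H3O

mol C = 2.56 g CO₂ ÷ 44.009 g/mol = 0.05817 mol
mol H = 2 × 0.785 g H₂O ÷ 18.015 g/mol = 0.08715 mol
mass O = 1.25 − (0.6987 + 0.08785) = 0.4635 g → mol O = 0.4635 ÷ 15.999 = 0.02897 mol
Divide by the smallest (0.02897 mol): C 2.008, H 3.008, O 1.000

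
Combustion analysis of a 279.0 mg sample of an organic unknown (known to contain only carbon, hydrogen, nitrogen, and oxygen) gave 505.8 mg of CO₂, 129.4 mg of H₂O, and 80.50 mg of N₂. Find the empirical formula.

mol C = 0.5058 g CO₂ ÷ 44.009 g/mol = 0.011493 mol
mol H = 2 × 0.1294 g H₂O ÷ 18.015 g/mol = 0.014366 mol
mol N = 2 × 0.08050 g N₂ ÷ 28.014 g/mol = 0.0057471 mol
mass O = 0.2790 − (0.13804 + 0.014481 + 0.080500) = 0.045976 g → mol O = 0.045976 ÷ 15.999 = 0.0028737 mol
Divide by the smallest (0.0028737 mol): C 3.999, H 4.999, N 2.000, O 1.000

C4H5N2O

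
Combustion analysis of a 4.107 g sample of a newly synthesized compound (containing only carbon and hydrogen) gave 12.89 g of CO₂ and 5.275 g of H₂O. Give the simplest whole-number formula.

CH2

mol C = 12.89 g CO₂ ÷ 44.009 g/mol = 0.29289 mol
mol H = 2 × 5.275 g H₂O ÷ 18.015 g/mol = 0.58562 mol
Divide by the smallest (0.29289 mol): C 1.000, H 1.999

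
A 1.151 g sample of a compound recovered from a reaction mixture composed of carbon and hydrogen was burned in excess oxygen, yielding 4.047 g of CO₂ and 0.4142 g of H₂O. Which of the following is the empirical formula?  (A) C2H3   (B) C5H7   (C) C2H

(C) C2H

mol C = 4.047 g CO₂ ÷ 44.009 g/mol = 0.091958 mol
mol H = 2 × 0.4142 g H₂O ÷ 18.015 g/mol = 0.045984 mol
Divide by the smallest (0.045984 mol): C 2.000, H 1.000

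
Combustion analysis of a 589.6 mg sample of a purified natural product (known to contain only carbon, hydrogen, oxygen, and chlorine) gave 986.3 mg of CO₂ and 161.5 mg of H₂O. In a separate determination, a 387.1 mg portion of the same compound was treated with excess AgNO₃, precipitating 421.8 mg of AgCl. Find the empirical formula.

C5H4ClO2

mol C = 0.9863 g CO₂ ÷ 44.009 g/mol = 0.022411 mol
mol H = 2 × 0.1615 g H₂O ÷ 18.015 g/mol = 0.017930 mol
From the AgCl data: mol Cl per gram of compound = (0.4218 ÷ 143.318) ÷ 0.3871 = 0.0076030 mol/g, so in the 0.5896 g combustion sample mol Cl = 0.0044827 mol
mass O = 0.5896 − (0.26918 + 0.018073 + 0.15891) = 0.14343 g → mol O = 0.14343 ÷ 15.999 = 0.0089651 mol
Divide by the smallest (0.0044827 mol): C 5.000, H 4.000, Cl 1.000, O 2.000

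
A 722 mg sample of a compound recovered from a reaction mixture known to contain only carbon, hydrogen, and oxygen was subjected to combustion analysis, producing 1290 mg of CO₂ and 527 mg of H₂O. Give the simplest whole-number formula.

mol C = 1.29 g CO₂ ÷ 44.009 g/mol = 0.02931 mol
mol H = 2 × 0.527 g H₂O ÷ 18.015 g/mol = 0.05851 mol
mass O = 0.722 − (0.3521 + 0.05897) = 0.3110 g → mol O = 0.3110 ÷ 15.999 = 0.01944 mol
Divide by the smallest (0.01944 mol): C 1.508, H 3.010, O 1.000
Multiplying each by 2 gives whole numbers: C 3.02, H 6.02, O 2.00

C3H6O2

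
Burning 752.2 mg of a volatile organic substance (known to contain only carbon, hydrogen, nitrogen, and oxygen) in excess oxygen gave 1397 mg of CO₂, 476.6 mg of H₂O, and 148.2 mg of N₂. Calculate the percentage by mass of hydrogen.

mol C = 1.397 g CO₂ ÷ 44.009 g/mol = 0.031744 mol
mol H = 2 × 0.4766 g H₂O ÷ 18.015 g/mol = 0.052911 mol
mol N = 2 × 0.1482 g N₂ ÷ 28.014 g/mol = 0.010580 mol
mass O = 0.7522 − (0.38127 + 0.053335 + 0.14820) = 0.16939 g → mol O = 0.16939 ÷ 15.999 = 0.010588 mol
mass % H = 0.053335 g ÷ 0.7522 g × 100%

7.09%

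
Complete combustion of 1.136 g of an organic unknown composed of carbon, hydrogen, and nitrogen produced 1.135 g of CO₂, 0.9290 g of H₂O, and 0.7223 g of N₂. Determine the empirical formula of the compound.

CH4N2

mol C = 1.135 g CO₂ ÷ 44.009 g/mol = 0.025790 mol
mol H = 2 × 0.9290 g H₂O ÷ 18.015 g/mol = 0.10314 mol
mol N = 2 × 0.7223 g N₂ ÷ 28.014 g/mol = 0.051567 mol
Divide by the smallest (0.025790 mol): C 1.000, H 3.999, N 1.999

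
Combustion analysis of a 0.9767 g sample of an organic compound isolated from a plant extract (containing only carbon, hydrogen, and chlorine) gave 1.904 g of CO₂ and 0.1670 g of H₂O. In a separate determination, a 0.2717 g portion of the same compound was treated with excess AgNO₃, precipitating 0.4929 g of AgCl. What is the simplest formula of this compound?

C7H3Cl2

mol C = 1.904 g CO₂ ÷ 44.009 g/mol = 0.043264 mol
mol H = 2 × 0.1670 g H₂O ÷ 18.015 g/mol = 0.018540 mol
From the AgCl data: mol Cl per gram of compound = (0.4929 ÷ 143.318) ÷ 0.2717 = 0.012658 mol/g, so in the 0.9767 g combustion sample mol Cl = 0.012363 mol
Divide by the smallest (0.012363 mol): C 3.499, H 1.500, Cl 1.000
Multiplying each by 2 gives whole numbers: C 7.00, H 3.00, Cl 2.00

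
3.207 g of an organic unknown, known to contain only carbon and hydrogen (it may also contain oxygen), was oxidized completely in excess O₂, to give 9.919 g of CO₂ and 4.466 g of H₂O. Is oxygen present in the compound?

mol C = 9.919 g CO₂ ÷ 44.009 g/mol = 0.22539 mol
mol H = 2 × 4.466 g H₂O ÷ 18.015 g/mol = 0.49581 mol
C and H together account for 3.2069 g — essentially the entire 3.207 g sample — so the compound contains no oxygen.

no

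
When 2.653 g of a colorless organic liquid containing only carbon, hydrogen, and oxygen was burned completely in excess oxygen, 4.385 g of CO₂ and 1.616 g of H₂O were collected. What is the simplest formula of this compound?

C5H9O4

mol C = 4.385 g CO₂ ÷ 44.009 g/mol = 0.099639 mol
mol H = 2 × 1.616 g H₂O ÷ 18.015 g/mol = 0.17941 mol
mass O = 2.653 − (1.1968 + 0.18084) = 1.2754 g → mol O = 1.2754 ÷ 15.999 = 0.079717 mol
Divide by the smallest (0.079717 mol): C 1.250, H 2.251, O 1.000
Multiplying each by 4 gives whole numbers: C 5.00, H 9.00, O 4.00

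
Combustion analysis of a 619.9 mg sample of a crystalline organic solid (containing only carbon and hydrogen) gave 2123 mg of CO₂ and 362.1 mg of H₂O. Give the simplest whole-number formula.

C6H5

mol C = 2.123 g CO₂ ÷ 44.009 g/mol = 0.048240 mol
mol H = 2 × 0.3621 g H₂O ÷ 18.015 g/mol = 0.040200 mol
Divide by the smallest (0.040200 mol): C 1.200, H 1.000
Multiplying each by 5 gives whole numbers: C 6.00, H 5.00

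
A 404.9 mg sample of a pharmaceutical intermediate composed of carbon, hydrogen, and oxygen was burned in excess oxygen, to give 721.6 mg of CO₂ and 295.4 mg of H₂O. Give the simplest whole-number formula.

mol C = 0.7216 g CO₂ ÷ 44.009 g/mol = 0.016397 mol
mol H = 2 × 0.2954 g H₂O ÷ 18.015 g/mol = 0.032795 mol
mass O = 0.4049 − (0.19694 + 0.033057) = 0.17490 g → mol O = 0.17490 ÷ 15.999 = 0.010932 mol
Divide by the smallest (0.010932 mol): C 1.500, H 3.000, O 1.000
Multiplying each by 2 gives whole numbers: C 3.00, H 6.00, O 2.00

C3H6O2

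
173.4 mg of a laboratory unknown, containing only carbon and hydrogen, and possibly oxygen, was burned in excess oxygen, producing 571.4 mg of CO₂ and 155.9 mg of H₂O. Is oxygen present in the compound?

no

mol C = 0.5714 g CO₂ ÷ 44.009 g/mol = 0.012984 mol
mol H = 2 × 0.1559 g H₂O ÷ 18.015 g/mol = 0.017308 mol
C and H together account for 0.17339 g — essentially the entire 0.1734 g sample — so the compound contains no oxygen.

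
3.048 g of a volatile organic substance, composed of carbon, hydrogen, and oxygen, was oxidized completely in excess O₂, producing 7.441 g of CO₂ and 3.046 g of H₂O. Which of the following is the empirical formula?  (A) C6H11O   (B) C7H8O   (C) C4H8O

mol C = 7.441 g CO₂ ÷ 44.009 g/mol = 0.16908 mol
mol H = 2 × 3.046 g H₂O ÷ 18.015 g/mol = 0.33816 mol
mass O = 3.048 − (2.0308 + 0.34087) = 0.67632 g → mol O = 0.67632 ÷ 15.999 = 0.042273 mol
Divide by the smallest (0.042273 mol): C 4.000, H 8.000, O 1.000

(C) C4H8O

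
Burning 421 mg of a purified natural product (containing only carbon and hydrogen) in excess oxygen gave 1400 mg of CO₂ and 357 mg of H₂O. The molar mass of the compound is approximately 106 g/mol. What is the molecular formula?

mol C = 1.40 g CO₂ ÷ 44.009 g/mol = 0.03181 mol
mol H = 2 × 0.357 g H₂O ÷ 18.015 g/mol = 0.03963 mol
Divide by the smallest (0.03181 mol): C 1.000, H 1.246
Multiplying each by 4 gives whole numbers: C 4.00, H 4.98
Empirical formula: C4H5
Empirical-formula mass = 53.08 g/mol; 106 ÷ 53.08 ≈ 2, so the molecular formula is C8H10.

C8H10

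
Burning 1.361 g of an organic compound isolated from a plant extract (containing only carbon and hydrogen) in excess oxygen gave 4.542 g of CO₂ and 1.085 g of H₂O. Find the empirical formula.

C6H7

mol C = 4.542 g CO₂ ÷ 44.009 g/mol = 0.10321 mol
mol H = 2 × 1.085 g H₂O ÷ 18.015 g/mol = 0.12046 mol
Divide by the smallest (0.10321 mol): C 1.000, H 1.167
Multiplying each by 6 gives whole numbers: C 6.00, H 7.00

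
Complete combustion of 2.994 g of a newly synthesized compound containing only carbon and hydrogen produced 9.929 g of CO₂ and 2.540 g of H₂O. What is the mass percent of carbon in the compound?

mol C = 9.929 g CO₂ ÷ 44.009 g/mol = 0.22561 mol
mol H = 2 × 2.540 g H₂O ÷ 18.015 g/mol = 0.28199 mol
mass % C = 2.7098 g ÷ 2.994 g × 100%

90.51%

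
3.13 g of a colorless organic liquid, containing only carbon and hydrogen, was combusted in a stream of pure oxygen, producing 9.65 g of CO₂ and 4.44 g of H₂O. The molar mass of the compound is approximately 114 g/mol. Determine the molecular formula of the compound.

mol C = 9.65 g CO₂ ÷ 44.009 g/mol = 0.2193 mol
mol H = 2 × 4.44 g H₂O ÷ 18.015 g/mol = 0.4929 mol
Divide by the smallest (0.2193 mol): C 1.000, H 2.248
Multiplying each by 4 gives whole numbers: C 4.00, H 8.99
Empirical formula: C4H9
Empirical-formula mass = 57.12 g/mol; 114 ÷ 57.12 ≈ 2, so the molecular formula is C8H18.

C8H18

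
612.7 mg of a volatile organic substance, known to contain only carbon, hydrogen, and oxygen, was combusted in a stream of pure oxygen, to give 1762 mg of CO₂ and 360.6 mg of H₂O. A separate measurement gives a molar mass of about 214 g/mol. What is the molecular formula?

C14H14O2

mol C = 1.762 g CO₂ ÷ 44.009 g/mol = 0.040037 mol
mol H = 2 × 0.3606 g H₂O ÷ 18.015 g/mol = 0.040033 mol
mass O = 0.6127 − (0.48089 + 0.040354) = 0.091459 g → mol O = 0.091459 ÷ 15.999 = 0.0057165 mol
Divide by the smallest (0.0057165 mol): C 7.004, H 7.003, O 1.000
Empirical formula: C7H7O
Empirical-formula mass = 107.13 g/mol; 214 ÷ 107.13 ≈ 2, so the molecular formula is C14H14O2.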